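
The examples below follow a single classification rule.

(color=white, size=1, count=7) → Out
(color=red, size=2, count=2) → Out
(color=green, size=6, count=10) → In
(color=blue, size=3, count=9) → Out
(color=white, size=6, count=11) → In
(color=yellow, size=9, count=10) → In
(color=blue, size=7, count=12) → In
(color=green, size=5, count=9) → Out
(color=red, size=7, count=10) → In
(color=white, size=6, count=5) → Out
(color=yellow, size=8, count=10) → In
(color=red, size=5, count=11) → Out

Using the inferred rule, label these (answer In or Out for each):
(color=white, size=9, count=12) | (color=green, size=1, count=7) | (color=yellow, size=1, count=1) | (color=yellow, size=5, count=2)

In, Out, Out, Out

The simplest hypothesis consistent with all the labels is: size ≥ 6 AND count ≥ 7.
(color=white, size=9, count=12): In (size = 9, count = 12). (color=green, size=1, count=7): Out (size = 1, count = 7). (color=yellow, size=1, count=1): Out (size = 1, count = 1). (color=yellow, size=5, count=2): Out (size = 5, count = 2).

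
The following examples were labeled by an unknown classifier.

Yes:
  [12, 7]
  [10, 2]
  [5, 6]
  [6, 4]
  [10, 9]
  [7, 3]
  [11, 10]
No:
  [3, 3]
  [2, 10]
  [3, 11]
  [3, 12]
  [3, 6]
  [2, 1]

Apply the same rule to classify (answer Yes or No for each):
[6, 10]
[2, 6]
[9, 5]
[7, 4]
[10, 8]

All 'Yes' examples share one property — first ≥ 4 — and every 'No' example lacks it.

Yes, No, Yes, Yes, Yes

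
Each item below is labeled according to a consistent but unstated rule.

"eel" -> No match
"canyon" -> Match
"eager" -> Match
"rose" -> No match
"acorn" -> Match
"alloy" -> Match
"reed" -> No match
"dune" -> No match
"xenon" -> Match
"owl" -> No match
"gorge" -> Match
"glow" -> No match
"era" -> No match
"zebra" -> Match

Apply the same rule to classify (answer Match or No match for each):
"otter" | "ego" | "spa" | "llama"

The pattern is that an item is 'Match' exactly when: length ≥ 5.
"otter": Match (length 5). "ego": No match (length 3). "spa": No match (length 3). "llama": Match (length 5).

Match, No match, No match, Match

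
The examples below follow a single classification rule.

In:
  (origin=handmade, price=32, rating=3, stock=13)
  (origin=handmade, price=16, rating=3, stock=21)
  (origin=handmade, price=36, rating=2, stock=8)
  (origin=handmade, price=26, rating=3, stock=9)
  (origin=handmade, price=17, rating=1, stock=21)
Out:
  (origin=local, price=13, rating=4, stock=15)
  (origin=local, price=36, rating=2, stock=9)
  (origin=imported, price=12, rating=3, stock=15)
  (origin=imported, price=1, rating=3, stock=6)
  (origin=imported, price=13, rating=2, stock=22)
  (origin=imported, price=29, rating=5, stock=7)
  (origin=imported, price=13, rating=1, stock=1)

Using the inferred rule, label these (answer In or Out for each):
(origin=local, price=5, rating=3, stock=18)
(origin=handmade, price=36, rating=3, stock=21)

Out, In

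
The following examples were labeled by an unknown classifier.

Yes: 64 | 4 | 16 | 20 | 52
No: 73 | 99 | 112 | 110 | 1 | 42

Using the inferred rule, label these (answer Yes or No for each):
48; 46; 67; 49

The classifier is using: multiple of 4 AND at most 64.

Yes, No, No, No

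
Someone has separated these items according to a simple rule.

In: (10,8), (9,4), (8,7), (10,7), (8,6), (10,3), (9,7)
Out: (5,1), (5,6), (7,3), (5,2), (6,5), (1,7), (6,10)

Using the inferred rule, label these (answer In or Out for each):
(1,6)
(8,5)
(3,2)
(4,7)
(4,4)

Out, In, Out, Out, Out

A rule that fits every label: first ≥ 8 — true of each 'In' example, false of each 'Out' one.
(1,6) — first 1, hence Out. (8,5) — first 8, hence In. (3,2) — first 3, hence Out. (4,7) — first 4, hence Out. (4,4) — first 4, hence Out.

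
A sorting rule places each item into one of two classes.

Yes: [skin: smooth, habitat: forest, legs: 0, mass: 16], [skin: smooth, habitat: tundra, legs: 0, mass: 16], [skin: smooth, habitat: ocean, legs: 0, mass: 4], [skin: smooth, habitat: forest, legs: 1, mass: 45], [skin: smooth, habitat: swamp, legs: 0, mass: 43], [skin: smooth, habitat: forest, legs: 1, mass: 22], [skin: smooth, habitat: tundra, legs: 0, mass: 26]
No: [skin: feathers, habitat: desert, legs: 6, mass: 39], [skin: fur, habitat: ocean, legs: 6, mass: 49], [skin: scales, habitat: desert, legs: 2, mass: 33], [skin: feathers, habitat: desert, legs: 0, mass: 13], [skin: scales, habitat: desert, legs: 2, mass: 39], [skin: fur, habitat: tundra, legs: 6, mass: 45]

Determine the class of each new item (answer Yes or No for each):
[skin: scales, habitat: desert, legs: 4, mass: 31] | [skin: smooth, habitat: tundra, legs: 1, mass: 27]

No, Yes

Rule: skin is smooth. This holds for each 'Yes' example and fails for each 'No' one.
[skin: scales, habitat: desert, legs: 4, mass: 31]: skin is scales, does not pass → No.
[skin: smooth, habitat: tundra, legs: 1, mass: 27]: skin is smooth, fits → Yes.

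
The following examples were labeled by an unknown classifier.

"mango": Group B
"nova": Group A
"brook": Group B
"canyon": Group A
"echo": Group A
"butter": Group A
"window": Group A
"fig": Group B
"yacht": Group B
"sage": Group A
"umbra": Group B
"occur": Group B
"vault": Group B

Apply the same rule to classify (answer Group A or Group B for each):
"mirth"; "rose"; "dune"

The common property of the 'Group A' items is: even length. No 'Group B' item has it.

Group B, Group A, Group A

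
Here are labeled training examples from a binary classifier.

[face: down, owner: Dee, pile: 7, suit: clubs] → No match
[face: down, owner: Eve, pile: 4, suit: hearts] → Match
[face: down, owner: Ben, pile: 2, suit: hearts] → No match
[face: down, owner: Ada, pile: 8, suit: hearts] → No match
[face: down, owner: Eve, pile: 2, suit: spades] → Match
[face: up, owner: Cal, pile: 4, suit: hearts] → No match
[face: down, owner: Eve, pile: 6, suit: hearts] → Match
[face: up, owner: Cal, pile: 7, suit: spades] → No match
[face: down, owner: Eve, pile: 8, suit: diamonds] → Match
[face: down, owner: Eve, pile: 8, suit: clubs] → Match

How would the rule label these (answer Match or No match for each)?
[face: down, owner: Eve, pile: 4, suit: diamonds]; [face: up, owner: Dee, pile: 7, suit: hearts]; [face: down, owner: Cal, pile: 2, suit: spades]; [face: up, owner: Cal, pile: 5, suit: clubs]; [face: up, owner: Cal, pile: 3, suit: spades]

Match, No match, No match, No match, No match

The pattern is that an item is 'Match' exactly when: owner is Eve.
Match: [face: down, owner: Eve, pile: 4, suit: diamonds], since owner is Eve.
No match: [face: up, owner: Dee, pile: 7, suit: hearts], since owner is Dee.
No match: [face: down, owner: Cal, pile: 2, suit: spades], since owner is Cal.
No match: [face: up, owner: Cal, pile: 5, suit: clubs], since owner is Cal.
No match: [face: up, owner: Cal, pile: 3, suit: spades], since owner is Cal.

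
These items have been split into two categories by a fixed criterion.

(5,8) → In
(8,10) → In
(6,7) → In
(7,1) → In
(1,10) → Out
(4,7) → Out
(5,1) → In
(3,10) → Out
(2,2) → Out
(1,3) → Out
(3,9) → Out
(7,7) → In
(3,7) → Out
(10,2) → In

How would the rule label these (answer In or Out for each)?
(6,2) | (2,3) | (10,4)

The classifier is using: first ≥ 5.

In, Out, In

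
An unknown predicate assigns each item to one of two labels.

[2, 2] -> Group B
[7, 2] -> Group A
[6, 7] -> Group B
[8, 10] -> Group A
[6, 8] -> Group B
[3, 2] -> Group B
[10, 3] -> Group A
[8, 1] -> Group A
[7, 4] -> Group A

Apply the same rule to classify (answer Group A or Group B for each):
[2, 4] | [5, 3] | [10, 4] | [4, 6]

The common property of the 'Group A' items is: first ≥ 7. No 'Group B' item has it.

Group B, Group B, Group A, Group B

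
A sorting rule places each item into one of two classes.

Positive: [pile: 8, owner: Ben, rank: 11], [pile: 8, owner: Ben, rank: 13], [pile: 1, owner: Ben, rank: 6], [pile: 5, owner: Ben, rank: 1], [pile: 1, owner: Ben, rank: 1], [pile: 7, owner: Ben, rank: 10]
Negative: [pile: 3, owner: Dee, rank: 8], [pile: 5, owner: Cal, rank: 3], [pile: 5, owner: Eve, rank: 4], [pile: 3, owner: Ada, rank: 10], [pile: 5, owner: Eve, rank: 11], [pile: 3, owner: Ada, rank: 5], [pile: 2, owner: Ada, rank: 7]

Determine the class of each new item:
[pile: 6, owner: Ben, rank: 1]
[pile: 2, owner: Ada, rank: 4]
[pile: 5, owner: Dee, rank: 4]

Positive, Negative, Negative

The common property of the 'Positive' items is: owner is Ben. No 'Negative' item has it.
[pile: 6, owner: Ben, rank: 1] → owner is Ben → Positive.
[pile: 2, owner: Ada, rank: 4] → owner is Ada → Negative.
[pile: 5, owner: Dee, rank: 4] → owner is Dee → Negative.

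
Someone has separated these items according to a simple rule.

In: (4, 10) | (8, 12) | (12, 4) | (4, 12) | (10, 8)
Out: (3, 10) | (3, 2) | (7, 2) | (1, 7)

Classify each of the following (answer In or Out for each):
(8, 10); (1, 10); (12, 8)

The pattern is that an item is 'In' exactly when: first is even.

In, Out, In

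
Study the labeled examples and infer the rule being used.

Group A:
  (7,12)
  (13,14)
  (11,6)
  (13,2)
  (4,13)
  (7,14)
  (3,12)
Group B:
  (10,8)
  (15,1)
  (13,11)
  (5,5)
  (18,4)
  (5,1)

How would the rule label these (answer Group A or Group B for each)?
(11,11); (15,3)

Group B, Group B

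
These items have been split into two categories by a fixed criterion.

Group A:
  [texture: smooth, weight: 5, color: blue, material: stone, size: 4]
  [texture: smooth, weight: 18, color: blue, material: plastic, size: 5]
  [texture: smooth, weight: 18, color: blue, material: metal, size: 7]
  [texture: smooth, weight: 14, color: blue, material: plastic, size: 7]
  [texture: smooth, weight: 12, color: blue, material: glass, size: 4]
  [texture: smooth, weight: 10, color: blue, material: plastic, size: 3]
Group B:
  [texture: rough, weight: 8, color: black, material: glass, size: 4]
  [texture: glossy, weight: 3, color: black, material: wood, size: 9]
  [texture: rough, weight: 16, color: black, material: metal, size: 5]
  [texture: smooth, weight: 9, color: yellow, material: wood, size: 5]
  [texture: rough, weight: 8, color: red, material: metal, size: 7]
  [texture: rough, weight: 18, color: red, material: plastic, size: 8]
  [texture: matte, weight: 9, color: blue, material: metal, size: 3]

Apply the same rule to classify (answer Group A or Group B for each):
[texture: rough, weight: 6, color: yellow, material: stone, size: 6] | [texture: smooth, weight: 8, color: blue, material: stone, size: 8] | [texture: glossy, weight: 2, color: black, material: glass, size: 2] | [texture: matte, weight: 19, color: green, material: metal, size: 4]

Group B, Group A, Group B, Group B

A rule that fits every label: texture is smooth AND color is blue — true of each 'Group A' example, false of each 'Group B' one.
[texture: rough, weight: 6, color: yellow, material: stone, size: 6]: Group B (texture is rough, color is yellow). [texture: smooth, weight: 8, color: blue, material: stone, size: 8]: Group A (texture is smooth, color is blue). [texture: glossy, weight: 2, color: black, material: glass, size: 2]: Group B (texture is glossy, color is black). [texture: matte, weight: 19, color: green, material: metal, size: 4]: Group B (texture is matte, color is green).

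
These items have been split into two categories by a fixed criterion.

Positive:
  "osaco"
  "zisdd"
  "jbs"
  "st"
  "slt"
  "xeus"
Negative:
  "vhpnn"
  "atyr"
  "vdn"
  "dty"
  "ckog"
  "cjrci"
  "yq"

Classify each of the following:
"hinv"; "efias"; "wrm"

Negative, Positive, Negative

The simplest hypothesis consistent with all the labels is: contains 's'.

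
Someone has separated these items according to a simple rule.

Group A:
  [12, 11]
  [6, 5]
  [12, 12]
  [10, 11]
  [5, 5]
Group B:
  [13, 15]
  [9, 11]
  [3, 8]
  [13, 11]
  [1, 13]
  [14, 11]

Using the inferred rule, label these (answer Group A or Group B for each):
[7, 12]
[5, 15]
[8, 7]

The common property of the 'Group A' items is: |first − second| ≤ 1. No 'Group B' item has it.
[7, 12] → |7−12| = 5 → Group B.
[5, 15] → |5−15| = 10 → Group B.
[8, 7] → |8−7| = 1 → Group A.

Group B, Group B, Group A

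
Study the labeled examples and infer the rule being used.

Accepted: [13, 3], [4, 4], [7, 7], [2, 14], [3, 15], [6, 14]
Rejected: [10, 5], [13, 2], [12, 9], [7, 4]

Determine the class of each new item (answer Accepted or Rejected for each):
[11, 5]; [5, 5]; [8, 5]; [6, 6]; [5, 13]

Accepted, Accepted, Rejected, Accepted, Accepted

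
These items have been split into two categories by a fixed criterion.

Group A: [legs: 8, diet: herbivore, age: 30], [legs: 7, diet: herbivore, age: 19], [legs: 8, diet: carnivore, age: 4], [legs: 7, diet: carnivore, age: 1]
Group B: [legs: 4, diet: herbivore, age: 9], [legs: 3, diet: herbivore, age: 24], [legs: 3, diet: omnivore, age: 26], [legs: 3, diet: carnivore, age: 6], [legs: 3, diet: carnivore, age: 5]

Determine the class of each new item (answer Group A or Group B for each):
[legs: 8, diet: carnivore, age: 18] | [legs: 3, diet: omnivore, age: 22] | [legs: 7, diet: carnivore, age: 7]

Rule: legs ≥ 7. This holds for each 'Group A' example and fails for each 'Group B' one.
[legs: 8, diet: carnivore, age: 18]: legs = 8 — passes, so Group A. [legs: 3, diet: omnivore, age: 22]: legs = 3 — fails this test, so Group B. [legs: 7, diet: carnivore, age: 7]: legs = 7 — passes, so Group A.

Group A, Group B, Group A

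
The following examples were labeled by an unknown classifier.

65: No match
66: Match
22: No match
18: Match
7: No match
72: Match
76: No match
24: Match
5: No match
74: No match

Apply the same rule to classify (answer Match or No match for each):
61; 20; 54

No match, No match, Match

The pattern is that an item is 'Match' exactly when: multiple of 3.
61: 61 = 3·20 + 1 — fails this test, so No match. 20: 20 = 3·6 + 2 — fails this test, so No match. 54: 54 = 3·18 — meets the rule, so Match.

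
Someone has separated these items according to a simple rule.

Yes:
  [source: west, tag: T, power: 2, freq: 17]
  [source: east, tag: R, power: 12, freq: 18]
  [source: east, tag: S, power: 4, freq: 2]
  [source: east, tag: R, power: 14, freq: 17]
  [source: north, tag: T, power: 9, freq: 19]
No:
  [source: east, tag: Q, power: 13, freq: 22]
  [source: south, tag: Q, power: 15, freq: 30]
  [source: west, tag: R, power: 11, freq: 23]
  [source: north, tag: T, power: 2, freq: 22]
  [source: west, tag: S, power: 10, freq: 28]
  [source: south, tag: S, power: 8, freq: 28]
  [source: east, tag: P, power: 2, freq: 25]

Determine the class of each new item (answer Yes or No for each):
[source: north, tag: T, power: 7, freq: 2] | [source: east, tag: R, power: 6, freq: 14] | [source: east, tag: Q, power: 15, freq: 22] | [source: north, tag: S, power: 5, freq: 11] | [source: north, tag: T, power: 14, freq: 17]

Yes, Yes, No, Yes, Yes

'Yes' ⟺ freq ≤ 19.
[source: north, tag: T, power: 7, freq: 2] — freq = 2, hence Yes.
[source: east, tag: R, power: 6, freq: 14] — freq = 14, hence Yes.
[source: east, tag: Q, power: 15, freq: 22] — freq = 22, hence No.
[source: north, tag: S, power: 5, freq: 11] — freq = 11, hence Yes.
[source: north, tag: T, power: 14, freq: 17] — freq = 17, hence Yes.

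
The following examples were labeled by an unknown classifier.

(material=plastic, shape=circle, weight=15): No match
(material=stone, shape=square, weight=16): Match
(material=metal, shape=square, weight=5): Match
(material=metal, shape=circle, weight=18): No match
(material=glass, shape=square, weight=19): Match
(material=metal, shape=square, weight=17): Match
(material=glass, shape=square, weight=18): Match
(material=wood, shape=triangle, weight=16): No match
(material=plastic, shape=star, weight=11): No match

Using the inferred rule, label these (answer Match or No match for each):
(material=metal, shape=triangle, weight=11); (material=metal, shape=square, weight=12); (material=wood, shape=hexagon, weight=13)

No match, Match, No match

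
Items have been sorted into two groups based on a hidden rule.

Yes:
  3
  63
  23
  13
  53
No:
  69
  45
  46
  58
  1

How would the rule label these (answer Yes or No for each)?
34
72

No, No

The common property of the 'Yes' items is: ends in digit 3. No 'No' item has it.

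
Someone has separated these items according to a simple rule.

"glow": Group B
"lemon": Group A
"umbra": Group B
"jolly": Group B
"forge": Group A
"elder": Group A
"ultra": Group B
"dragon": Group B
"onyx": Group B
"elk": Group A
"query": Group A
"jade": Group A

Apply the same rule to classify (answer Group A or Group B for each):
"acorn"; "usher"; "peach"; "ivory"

Group B, Group A, Group A, Group B

The common property of the 'Group A' items is: contains 'e'. No 'Group B' item has it.
"acorn": no 'e' — does not fit, so Group B. "usher": has 'e' — passes, so Group A. "peach": has 'e' — passes, so Group A. "ivory": no 'e' — does not fit, so Group B.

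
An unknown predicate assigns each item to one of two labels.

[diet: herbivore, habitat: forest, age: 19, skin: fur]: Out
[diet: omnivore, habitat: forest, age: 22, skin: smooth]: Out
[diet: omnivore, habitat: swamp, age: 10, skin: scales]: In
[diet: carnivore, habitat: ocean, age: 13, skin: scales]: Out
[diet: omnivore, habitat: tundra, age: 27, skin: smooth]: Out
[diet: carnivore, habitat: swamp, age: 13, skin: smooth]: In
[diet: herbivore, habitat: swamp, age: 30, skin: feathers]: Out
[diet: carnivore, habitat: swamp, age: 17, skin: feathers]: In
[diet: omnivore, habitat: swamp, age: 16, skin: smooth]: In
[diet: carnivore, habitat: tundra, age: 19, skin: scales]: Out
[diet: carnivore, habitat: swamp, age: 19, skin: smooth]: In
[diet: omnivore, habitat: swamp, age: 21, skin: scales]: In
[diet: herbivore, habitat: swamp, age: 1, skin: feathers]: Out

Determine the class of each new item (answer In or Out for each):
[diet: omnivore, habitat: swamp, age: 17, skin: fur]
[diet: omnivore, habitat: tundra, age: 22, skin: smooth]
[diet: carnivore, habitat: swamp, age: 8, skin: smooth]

Rule: habitat is swamp AND diet is not herbivore. This holds for each 'In' example and fails for each 'Out' one.

In, Out, In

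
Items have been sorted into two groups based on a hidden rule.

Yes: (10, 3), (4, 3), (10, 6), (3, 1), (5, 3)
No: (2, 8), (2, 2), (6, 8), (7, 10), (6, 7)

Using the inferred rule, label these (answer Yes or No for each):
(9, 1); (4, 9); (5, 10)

Yes, No, No

Rule: first > second. This holds for each 'Yes' example and fails for each 'No' one.
Yes: (9, 1), since 9 > 1.
No: (4, 9), since 4 < 9.
No: (5, 10), since 5 < 10.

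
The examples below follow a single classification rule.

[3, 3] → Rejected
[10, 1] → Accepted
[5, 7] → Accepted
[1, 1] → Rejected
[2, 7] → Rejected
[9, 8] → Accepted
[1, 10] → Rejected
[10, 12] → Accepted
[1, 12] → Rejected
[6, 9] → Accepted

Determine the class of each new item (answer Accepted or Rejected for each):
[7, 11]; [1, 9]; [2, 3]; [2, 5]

Accepted, Rejected, Rejected, Rejected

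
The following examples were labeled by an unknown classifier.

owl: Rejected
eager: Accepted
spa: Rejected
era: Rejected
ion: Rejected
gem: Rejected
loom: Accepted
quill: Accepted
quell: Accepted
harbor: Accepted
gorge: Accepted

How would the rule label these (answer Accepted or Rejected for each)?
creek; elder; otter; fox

Accepted, Accepted, Accepted, Rejected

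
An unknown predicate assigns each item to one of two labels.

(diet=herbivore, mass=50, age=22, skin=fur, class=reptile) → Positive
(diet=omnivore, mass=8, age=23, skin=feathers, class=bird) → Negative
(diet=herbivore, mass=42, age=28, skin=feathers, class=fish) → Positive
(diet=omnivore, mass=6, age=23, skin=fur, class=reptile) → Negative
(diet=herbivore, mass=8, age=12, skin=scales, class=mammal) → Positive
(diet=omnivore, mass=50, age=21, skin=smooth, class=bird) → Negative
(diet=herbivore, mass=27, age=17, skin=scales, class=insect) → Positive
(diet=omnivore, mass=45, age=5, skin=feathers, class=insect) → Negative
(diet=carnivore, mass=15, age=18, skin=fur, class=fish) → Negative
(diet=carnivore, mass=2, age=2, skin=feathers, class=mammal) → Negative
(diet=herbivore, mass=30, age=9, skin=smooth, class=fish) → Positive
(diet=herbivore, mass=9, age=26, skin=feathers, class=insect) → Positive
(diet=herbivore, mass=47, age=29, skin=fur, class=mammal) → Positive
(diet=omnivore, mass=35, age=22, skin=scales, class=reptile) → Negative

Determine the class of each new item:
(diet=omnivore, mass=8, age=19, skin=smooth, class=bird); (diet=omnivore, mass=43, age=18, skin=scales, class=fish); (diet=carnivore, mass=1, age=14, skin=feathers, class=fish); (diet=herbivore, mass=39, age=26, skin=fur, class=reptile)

Negative, Negative, Negative, Positive

The pattern is that an item is 'Positive' exactly when: diet is herbivore.
(diet=omnivore, mass=8, age=19, skin=smooth, class=bird): diet is omnivore, doesn't match → Negative. (diet=omnivore, mass=43, age=18, skin=scales, class=fish): diet is omnivore, doesn't match → Negative. (diet=carnivore, mass=1, age=14, skin=feathers, class=fish): diet is carnivore, doesn't match → Negative. (diet=herbivore, mass=39, age=26, skin=fur, class=reptile): diet is herbivore, checks out → Positive.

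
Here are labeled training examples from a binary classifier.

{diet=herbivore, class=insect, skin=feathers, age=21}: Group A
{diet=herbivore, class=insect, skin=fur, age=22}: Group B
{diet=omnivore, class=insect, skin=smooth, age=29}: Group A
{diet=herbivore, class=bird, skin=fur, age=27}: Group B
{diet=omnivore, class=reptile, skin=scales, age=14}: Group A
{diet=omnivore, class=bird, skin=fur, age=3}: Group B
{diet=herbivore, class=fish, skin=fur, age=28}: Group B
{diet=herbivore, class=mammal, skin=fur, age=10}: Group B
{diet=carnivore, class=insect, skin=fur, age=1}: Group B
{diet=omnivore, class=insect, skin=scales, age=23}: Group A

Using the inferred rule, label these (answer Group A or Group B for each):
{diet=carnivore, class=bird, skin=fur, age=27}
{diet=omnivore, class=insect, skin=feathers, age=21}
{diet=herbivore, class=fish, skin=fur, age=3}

A rule that fits every label: skin is not fur — true of each 'Group A' example, false of each 'Group B' one.
{diet=carnivore, class=bird, skin=fur, age=27}: skin is fur, fails the rule → Group B. {diet=omnivore, class=insect, skin=feathers, age=21}: skin is feathers, fits → Group A. {diet=herbivore, class=fish, skin=fur, age=3}: skin is fur, fails the rule → Group B.

Group B, Group A, Group B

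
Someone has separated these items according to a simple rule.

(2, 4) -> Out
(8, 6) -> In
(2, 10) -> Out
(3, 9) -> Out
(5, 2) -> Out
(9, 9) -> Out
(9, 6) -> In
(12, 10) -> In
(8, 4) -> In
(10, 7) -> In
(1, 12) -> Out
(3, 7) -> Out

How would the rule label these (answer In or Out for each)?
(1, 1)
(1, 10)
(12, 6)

Out, Out, In

The pattern is that an item is 'In' exactly when: first > second AND sum ≥ 10.
(1, 1) — 1 = 1, 1+1 = 2, hence Out. (1, 10) — 1 < 10, 1+10 = 11, hence Out. (12, 6) — 12 > 6, 12+6 = 18, hence In.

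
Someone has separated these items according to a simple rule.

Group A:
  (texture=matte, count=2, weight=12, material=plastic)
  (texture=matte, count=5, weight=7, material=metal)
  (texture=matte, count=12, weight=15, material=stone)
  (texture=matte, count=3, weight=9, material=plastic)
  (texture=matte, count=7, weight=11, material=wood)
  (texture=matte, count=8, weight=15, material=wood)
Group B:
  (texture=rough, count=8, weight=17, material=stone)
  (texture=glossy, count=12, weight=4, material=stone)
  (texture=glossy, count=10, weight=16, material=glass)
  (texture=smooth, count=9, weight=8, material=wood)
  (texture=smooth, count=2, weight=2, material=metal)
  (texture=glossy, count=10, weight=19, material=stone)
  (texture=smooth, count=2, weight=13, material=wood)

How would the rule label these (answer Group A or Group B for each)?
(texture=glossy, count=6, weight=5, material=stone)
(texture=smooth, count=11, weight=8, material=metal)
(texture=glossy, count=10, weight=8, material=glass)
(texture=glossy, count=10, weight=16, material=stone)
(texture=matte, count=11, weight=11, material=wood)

Checking candidate rules against both groups, what survives is: texture is matte.
(texture=glossy, count=6, weight=5, material=stone): Group B (texture is glossy). (texture=smooth, count=11, weight=8, material=metal): Group B (texture is smooth). (texture=glossy, count=10, weight=8, material=glass): Group B (texture is glossy). (texture=glossy, count=10, weight=16, material=stone): Group B (texture is glossy). (texture=matte, count=11, weight=11, material=wood): Group A (texture is matte).

Group B, Group B, Group B, Group B, Group A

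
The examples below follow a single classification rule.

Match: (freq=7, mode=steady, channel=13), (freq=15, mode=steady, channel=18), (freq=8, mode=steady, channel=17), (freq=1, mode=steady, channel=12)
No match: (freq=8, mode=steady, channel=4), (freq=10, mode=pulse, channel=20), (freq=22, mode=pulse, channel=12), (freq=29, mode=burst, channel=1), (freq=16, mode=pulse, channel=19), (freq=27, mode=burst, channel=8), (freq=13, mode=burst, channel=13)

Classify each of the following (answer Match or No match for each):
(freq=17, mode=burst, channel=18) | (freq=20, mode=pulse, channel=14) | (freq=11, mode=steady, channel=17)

A rule that fits every label: mode is steady AND channel ≥ 8 — true of each 'Match' example, false of each 'No match' one.
(freq=17, mode=burst, channel=18): mode is burst, channel = 18, fails the rule → No match.
(freq=20, mode=pulse, channel=14): mode is pulse, channel = 14, fails the rule → No match.
(freq=11, mode=steady, channel=17): mode is steady, channel = 17, checks out → Match.

No match, No match, Match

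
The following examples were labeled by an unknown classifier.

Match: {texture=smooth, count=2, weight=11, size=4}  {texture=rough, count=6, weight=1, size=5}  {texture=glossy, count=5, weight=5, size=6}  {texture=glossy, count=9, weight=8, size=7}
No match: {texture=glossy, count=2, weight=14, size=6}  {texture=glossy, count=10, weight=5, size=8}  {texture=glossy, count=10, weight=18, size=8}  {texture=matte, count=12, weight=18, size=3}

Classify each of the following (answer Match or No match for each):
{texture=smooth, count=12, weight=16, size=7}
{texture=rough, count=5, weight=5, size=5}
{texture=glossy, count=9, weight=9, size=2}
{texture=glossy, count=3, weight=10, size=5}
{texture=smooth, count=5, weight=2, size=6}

The classifier is using: weight ≤ 11 AND size ≤ 7.
{texture=smooth, count=12, weight=16, size=7} — weight = 16, size = 7, hence No match.
{texture=rough, count=5, weight=5, size=5} — weight = 5, size = 5, hence Match.
{texture=glossy, count=9, weight=9, size=2} — weight = 9, size = 2, hence Match.
{texture=glossy, count=3, weight=10, size=5} — weight = 10, size = 5, hence Match.
{texture=smooth, count=5, weight=2, size=6} — weight = 2, size = 6, hence Match.

No match, Match, Match, Match, Match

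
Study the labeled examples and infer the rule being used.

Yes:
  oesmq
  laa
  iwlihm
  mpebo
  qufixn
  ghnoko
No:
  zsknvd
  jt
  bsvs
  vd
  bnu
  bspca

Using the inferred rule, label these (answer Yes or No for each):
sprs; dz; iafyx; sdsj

No, No, Yes, No

'Yes' ⟺ has ≥ 2 vowels.
sprs → 0 vowels → No. dz → 0 vowels → No. iafyx → 2 vowels → Yes. sdsj → 0 vowels → No.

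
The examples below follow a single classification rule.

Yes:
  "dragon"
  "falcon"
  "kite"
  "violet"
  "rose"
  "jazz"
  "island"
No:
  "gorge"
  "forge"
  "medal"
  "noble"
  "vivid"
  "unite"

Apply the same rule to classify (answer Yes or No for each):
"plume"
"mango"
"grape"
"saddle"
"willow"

No, No, No, Yes, Yes

All 'Yes' examples share one property — even length — and every 'No' example lacks it.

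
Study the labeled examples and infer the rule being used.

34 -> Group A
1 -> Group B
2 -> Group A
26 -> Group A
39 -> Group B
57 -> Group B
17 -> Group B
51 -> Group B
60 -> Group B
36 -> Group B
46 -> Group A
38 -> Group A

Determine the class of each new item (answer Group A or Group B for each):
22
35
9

Group A, Group B, Group B

The classifier is using: ≡ 2 (mod 4).
22 — 22 mod 4 = 2, hence Group A. 35 — 35 mod 4 = 3, hence Group B. 9 — 9 mod 4 = 1, hence Group B.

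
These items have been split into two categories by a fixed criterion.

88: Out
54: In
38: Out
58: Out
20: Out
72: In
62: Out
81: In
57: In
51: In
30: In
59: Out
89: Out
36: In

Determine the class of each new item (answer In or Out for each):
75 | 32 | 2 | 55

In, Out, Out, Out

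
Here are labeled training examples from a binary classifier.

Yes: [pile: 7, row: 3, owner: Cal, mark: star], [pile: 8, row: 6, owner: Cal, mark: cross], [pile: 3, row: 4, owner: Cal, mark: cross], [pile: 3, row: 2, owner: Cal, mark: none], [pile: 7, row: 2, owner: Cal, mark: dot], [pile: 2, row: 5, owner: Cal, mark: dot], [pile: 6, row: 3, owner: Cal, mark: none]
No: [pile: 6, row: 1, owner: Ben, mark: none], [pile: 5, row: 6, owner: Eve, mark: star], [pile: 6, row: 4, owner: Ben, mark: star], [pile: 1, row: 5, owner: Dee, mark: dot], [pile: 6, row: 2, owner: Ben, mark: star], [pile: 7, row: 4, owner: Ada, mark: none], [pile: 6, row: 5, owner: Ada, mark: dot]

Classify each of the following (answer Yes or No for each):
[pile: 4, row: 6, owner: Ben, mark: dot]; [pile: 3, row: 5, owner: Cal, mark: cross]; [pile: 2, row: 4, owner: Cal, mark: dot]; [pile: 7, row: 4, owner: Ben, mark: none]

No, Yes, Yes, No

'Yes' ⟺ owner is Cal.
[pile: 4, row: 6, owner: Ben, mark: dot]: owner is Ben — doesn't qualify, so No.
[pile: 3, row: 5, owner: Cal, mark: cross]: owner is Cal — satisfies this, so Yes.
[pile: 2, row: 4, owner: Cal, mark: dot]: owner is Cal — satisfies this, so Yes.
[pile: 7, row: 4, owner: Ben, mark: none]: owner is Ben — doesn't qualify, so No.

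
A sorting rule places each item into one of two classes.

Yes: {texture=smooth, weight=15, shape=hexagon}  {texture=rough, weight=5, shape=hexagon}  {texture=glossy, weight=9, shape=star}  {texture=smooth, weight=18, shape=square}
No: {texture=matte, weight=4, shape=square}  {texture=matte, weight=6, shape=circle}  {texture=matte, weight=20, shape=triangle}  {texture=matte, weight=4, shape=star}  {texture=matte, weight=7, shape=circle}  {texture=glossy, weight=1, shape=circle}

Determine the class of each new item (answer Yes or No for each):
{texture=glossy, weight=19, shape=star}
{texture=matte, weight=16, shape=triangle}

Yes, No

The pattern is that an item is 'Yes' exactly when: texture is not matte AND weight ≥ 4.
{texture=glossy, weight=19, shape=star}: texture is glossy, weight = 19, matches → Yes. {texture=matte, weight=16, shape=triangle}: texture is matte, weight = 16, doesn't qualify → No.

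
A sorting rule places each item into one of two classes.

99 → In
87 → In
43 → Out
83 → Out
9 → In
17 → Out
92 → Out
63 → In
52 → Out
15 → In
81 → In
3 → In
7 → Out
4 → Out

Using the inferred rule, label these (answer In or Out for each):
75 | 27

'In' ⟺ multiple of 3.
75 — 75 = 3·25, hence In.
27 — 27 = 3·9, hence In.

In, In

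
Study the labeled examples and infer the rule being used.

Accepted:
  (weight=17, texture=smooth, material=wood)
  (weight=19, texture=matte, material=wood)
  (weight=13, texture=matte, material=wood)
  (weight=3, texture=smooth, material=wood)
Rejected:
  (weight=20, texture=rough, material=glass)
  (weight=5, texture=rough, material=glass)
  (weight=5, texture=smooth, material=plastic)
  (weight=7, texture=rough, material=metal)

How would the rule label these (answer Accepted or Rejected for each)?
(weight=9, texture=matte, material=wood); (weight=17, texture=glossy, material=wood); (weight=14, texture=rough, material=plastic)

'Accepted' ⟺ material is wood.

Accepted, Accepted, Rejected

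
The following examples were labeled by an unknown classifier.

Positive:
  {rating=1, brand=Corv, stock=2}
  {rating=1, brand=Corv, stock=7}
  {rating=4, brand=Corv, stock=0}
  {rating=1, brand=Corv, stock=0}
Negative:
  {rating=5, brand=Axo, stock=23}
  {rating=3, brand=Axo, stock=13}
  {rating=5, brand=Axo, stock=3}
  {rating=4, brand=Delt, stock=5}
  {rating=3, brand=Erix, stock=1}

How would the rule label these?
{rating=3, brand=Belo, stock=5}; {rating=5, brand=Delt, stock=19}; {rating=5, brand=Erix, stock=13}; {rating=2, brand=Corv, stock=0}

'Positive' ⟺ brand is Corv.
{rating=3, brand=Belo, stock=5}: Negative (brand is Belo).
{rating=5, brand=Delt, stock=19}: Negative (brand is Delt).
{rating=5, brand=Erix, stock=13}: Negative (brand is Erix).
{rating=2, brand=Corv, stock=0}: Positive (brand is Corv).

Negative, Negative, Negative, Positive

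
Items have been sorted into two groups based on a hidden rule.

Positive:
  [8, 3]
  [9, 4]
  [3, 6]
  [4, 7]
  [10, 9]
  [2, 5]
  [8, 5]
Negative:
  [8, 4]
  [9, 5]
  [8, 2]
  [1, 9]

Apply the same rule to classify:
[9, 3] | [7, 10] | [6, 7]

Checking candidate rules against both groups, what survives is: sum is odd.
[9, 3] → 9+3 = 12 → Negative.
[7, 10] → 7+10 = 17 → Positive.
[6, 7] → 6+7 = 13 → Positive.

Negative, Positive, Positive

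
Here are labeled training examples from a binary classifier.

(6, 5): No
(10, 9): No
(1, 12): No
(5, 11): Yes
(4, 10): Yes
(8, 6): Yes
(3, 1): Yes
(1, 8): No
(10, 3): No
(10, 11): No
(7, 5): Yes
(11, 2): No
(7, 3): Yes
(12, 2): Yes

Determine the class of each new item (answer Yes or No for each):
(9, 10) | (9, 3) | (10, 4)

No, Yes, Yes

Rule: sum is even. This holds for each 'Yes' example and fails for each 'No' one.
(9, 10): 9+10 = 19 — fails the rule, so No.
(9, 3): 9+3 = 12 — satisfies this, so Yes.
(10, 4): 10+4 = 14 — satisfies this, so Yes.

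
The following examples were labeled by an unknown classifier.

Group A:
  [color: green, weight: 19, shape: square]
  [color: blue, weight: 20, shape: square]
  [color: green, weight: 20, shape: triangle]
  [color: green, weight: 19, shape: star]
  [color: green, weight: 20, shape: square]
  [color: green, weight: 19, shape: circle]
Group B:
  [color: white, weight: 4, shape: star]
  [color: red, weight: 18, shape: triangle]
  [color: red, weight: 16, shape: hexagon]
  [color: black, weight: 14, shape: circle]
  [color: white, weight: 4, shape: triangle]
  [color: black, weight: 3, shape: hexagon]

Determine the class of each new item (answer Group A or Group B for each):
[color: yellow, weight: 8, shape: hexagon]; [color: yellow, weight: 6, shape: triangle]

A rule that fits every label: weight ≥ 19 — true of each 'Group A' example, false of each 'Group B' one.

Group B, Group B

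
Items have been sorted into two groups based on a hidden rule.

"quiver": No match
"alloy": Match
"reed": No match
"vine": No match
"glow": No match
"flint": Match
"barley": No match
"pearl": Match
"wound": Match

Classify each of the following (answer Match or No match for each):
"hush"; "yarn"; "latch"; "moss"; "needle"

The distinguishing property — odd length — holds for all the 'Match' cases and none of the 'No match' cases.
No match: "hush", since length 4. No match: "yarn", since length 4. Match: "latch", since length 5. No match: "moss", since length 4. No match: "needle", since length 6.

No match, No match, Match, No match, No match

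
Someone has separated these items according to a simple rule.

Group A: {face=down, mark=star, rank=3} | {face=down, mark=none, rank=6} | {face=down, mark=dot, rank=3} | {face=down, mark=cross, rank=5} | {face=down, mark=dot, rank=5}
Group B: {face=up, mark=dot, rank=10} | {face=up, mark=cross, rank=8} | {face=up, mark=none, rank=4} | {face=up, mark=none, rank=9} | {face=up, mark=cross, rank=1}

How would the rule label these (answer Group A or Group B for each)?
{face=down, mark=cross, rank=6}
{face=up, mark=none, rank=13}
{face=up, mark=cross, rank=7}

Group A, Group B, Group B

One predicate separates the groups cleanly: face is down.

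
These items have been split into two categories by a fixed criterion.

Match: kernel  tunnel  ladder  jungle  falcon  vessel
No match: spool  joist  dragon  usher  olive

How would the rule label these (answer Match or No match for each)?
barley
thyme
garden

Match, No match, No match

A rule that fits every label: even length AND contains 'l' — true of each 'Match' example, false of each 'No match' one.
barley: length 6, has 'l' — meets the rule, so Match.
thyme: length 5, no 'l' — does not satisfy this, so No match.
garden: length 6, no 'l' — does not satisfy this, so No match.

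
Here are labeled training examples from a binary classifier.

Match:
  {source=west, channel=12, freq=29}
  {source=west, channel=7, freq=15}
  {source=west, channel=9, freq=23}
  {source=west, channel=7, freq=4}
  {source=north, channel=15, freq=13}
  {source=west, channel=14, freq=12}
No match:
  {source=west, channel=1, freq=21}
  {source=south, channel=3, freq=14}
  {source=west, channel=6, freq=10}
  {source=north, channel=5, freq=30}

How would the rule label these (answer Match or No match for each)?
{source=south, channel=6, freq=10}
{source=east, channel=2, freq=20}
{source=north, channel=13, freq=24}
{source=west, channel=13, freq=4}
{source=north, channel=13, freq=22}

The pattern is that an item is 'Match' exactly when: channel ≥ 7.
{source=south, channel=6, freq=10} → channel = 6 → No match. {source=east, channel=2, freq=20} → channel = 2 → No match. {source=north, channel=13, freq=24} → channel = 13 → Match. {source=west, channel=13, freq=4} → channel = 13 → Match. {source=north, channel=13, freq=22} → channel = 13 → Match.

No match, No match, Match, Match, Match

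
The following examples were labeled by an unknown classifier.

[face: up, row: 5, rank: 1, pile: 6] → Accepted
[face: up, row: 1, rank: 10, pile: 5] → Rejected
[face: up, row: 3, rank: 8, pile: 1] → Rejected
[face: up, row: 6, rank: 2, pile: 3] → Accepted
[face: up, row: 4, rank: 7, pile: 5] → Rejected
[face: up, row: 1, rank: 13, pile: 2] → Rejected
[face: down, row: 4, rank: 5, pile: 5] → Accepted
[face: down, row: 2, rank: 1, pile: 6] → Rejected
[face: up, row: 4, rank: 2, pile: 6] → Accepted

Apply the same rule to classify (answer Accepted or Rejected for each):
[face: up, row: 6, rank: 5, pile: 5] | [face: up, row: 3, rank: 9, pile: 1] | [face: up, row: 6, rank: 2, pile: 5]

Accepted, Rejected, Accepted

Rule: row ≥ 3 AND rank ≤ 5. This holds for each 'Accepted' example and fails for each 'Rejected' one.
[face: up, row: 6, rank: 5, pile: 5]: row = 6, rank = 5, matches → Accepted.
[face: up, row: 3, rank: 9, pile: 1]: row = 3, rank = 9, doesn't qualify → Rejected.
[face: up, row: 6, rank: 2, pile: 5]: row = 6, rank = 2, matches → Accepted.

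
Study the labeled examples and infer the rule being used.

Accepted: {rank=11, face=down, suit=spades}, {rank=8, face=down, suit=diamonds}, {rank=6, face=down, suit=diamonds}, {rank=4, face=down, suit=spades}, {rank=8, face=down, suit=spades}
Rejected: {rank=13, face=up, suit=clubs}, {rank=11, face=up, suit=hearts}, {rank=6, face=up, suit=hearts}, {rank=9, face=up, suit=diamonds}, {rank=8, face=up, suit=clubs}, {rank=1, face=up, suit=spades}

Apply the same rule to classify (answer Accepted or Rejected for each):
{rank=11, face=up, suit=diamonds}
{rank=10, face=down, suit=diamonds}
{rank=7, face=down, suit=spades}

Rejected, Accepted, Accepted

The distinguishing property — face is down — holds for all the 'Accepted' cases and none of the 'Rejected' cases.
Rejected: {rank=11, face=up, suit=diamonds}, since face is up.
Accepted: {rank=10, face=down, suit=diamonds}, since face is down.
Accepted: {rank=7, face=down, suit=spades}, since face is down.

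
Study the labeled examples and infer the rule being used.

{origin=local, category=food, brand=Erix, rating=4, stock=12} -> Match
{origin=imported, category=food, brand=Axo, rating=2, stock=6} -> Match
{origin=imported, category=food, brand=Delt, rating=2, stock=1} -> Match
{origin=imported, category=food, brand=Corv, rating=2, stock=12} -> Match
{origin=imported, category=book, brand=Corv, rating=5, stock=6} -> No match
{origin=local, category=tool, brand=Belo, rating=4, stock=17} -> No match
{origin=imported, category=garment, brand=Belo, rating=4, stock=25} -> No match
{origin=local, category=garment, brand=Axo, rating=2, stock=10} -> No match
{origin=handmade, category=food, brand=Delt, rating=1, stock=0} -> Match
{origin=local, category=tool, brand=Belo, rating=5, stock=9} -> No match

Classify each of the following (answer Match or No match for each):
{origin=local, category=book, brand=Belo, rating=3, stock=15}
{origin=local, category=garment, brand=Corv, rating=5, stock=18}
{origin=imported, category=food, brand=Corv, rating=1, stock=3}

The pattern is that an item is 'Match' exactly when: category is food.
{origin=local, category=book, brand=Belo, rating=3, stock=15} → category is book → No match.
{origin=local, category=garment, brand=Corv, rating=5, stock=18} → category is garment → No match.
{origin=imported, category=food, brand=Corv, rating=1, stock=3} → category is food → Match.

No match, No match, Match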